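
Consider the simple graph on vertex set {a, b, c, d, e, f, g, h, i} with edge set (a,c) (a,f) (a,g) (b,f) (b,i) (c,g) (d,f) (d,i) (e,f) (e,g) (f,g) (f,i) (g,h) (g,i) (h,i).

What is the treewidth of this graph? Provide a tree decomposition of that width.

Each bag holds 3 vertices, so the decomposition has width 2, which upper-bounds the treewidth. For the lower bound, the 3 vertices {g, h, i} are pairwise adjacent, and any tree decomposition puts a clique entirely inside one bag — forcing width ≥ 2. Therefore the treewidth is 2.

Treewidth 2.
Bags: B1 = {b, f, i}  B2 = {f, g, i}  B3 = {g, h, i}  B4 = {d, f, i}  B5 = {a, f, g}  B6 = {e, f, g}  B7 = {a, c, g}
Tree: B1–B2, B2–B3, B1–B4, B2–B5, B5–B6, B5–B7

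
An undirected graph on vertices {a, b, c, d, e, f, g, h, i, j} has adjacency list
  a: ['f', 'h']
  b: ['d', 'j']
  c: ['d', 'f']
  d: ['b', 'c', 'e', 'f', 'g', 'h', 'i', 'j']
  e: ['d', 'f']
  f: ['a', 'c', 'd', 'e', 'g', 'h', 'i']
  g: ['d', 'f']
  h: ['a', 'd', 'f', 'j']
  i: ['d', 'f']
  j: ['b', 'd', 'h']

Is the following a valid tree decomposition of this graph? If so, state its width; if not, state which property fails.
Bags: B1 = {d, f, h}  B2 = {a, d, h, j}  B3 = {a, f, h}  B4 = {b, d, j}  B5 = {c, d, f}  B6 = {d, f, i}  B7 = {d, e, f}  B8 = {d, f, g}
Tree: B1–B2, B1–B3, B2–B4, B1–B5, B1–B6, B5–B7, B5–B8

No — bags containing vertex a are not connected in the tree.

A tree decomposition must satisfy three properties: every vertex lies in some bag; for every edge, both endpoints lie together in some bag; and for every vertex, the bags containing it form a connected subtree. Here bags containing vertex a are not connected in the tree, so the decomposition is invalid.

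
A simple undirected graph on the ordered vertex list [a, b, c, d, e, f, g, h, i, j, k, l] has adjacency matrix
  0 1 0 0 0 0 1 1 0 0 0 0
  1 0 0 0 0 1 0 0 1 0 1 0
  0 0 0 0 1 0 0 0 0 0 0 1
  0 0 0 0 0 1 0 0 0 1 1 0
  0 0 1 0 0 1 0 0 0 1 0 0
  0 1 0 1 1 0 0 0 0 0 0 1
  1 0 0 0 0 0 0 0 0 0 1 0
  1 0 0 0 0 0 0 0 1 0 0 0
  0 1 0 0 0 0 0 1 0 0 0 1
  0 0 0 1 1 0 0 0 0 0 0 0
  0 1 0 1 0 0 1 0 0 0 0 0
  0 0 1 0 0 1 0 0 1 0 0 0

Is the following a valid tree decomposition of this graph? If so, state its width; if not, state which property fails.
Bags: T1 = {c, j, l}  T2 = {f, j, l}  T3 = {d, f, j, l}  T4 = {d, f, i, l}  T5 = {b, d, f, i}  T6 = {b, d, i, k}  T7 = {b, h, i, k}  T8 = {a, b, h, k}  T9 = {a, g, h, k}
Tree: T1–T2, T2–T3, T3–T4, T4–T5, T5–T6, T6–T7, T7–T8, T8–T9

No — vertex e appears in no bag.

A tree decomposition must satisfy three properties: every vertex lies in some bag; for every edge, both endpoints lie together in some bag; and for every vertex, the bags containing it form a connected subtree. Here vertex e appears in no bag, so the decomposition is invalid.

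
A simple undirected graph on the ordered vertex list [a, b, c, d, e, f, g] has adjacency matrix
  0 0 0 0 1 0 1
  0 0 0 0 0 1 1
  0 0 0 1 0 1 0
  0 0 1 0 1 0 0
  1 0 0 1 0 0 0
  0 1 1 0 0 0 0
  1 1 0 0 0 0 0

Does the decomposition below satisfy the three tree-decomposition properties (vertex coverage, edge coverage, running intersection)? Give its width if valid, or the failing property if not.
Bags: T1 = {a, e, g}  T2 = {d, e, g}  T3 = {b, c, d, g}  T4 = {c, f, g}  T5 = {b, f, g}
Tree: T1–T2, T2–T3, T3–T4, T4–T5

A tree decomposition must satisfy three properties: every vertex lies in some bag; for every edge, both endpoints lie together in some bag; and for every vertex, the bags containing it form a connected subtree. Here bags containing vertex b are not connected in the tree, so the decomposition is invalid.

No — bags containing vertex b are not connected in the tree.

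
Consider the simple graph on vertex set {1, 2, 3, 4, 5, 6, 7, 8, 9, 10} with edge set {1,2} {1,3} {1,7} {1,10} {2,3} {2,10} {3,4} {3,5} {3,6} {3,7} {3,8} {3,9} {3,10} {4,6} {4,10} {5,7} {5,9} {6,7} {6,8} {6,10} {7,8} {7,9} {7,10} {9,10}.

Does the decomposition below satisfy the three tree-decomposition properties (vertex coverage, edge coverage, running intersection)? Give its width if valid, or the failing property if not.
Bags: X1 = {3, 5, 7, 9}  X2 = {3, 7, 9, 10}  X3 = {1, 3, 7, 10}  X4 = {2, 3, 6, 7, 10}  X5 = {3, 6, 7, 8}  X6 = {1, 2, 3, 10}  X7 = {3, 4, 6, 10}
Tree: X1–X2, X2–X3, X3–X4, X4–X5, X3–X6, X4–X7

No — bags containing vertex 2 are not connected in the tree.

A tree decomposition must satisfy three properties: every vertex lies in some bag; for every edge, both endpoints lie together in some bag; and for every vertex, the bags containing it form a connected subtree. Here bags containing vertex 2 are not connected in the tree, so the decomposition is invalid.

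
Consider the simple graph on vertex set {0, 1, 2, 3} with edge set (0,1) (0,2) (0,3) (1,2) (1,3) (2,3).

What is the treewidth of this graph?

3

A width-3 tree decomposition is:
Bags: B1 = {0, 1, 2, 3}
Tree: (single bag)
A single bag containing all 4 vertices is trivially a valid decomposition of width 3. On the other hand G contains the 4-clique {0, 1, 2, 3}. A clique must lie in a single bag of any decomposition, so no decomposition can have width below 3. The upper and lower bounds meet at 3, so that is the treewidth.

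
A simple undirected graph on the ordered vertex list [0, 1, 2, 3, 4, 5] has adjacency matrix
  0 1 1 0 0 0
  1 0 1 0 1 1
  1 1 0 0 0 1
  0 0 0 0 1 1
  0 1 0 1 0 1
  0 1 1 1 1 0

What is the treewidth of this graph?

2

A width-2 tree decomposition is:
Bags: B1 = {3, 4, 5}  B2 = {1, 4, 5}  B3 = {1, 2, 5}  B4 = {0, 1, 2}
Tree: B1–B2, B2–B3, B3–B4
Each bag holds 3 vertices, so the decomposition has width 2, which upper-bounds the treewidth. On the other hand G contains the 3-clique {0, 1, 2}. A clique must lie in a single bag of any decomposition, so no decomposition can have width below 2. Combining the bounds, tw(G) = 2.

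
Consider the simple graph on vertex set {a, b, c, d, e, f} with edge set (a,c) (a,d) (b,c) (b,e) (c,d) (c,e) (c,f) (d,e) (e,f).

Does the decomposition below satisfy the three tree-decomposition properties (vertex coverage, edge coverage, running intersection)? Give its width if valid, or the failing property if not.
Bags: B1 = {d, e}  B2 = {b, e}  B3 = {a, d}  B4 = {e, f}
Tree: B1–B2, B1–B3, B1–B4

A tree decomposition must satisfy three properties: every vertex lies in some bag; for every edge, both endpoints lie together in some bag; and for every vertex, the bags containing it form a connected subtree. Here vertex c appears in no bag, so the decomposition is invalid.

No — vertex c appears in no bag.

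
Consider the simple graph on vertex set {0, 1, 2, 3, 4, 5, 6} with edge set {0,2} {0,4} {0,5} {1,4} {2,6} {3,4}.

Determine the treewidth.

A width-1 tree decomposition is:
Bags: B1 = {0, 5}  B2 = {0, 2}  B3 = {0, 4}  B4 = {3, 4}  B5 = {1, 4}  B6 = {2, 6}
Tree: B1–B2, B2–B3, B3–B4, B3–B5, B2–B6
Each bag holds 2 vertices, so the decomposition has width 1, which upper-bounds the treewidth. G has an edge, so its treewidth is at least 1. Therefore the treewidth is 1.

1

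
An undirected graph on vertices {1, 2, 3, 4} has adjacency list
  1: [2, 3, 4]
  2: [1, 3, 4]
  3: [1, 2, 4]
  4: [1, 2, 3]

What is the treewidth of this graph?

A width-3 tree decomposition is:
Bags: B1 = {1, 2, 3, 4}
Tree: (single bag)
A single bag containing all 4 vertices is trivially a valid decomposition of width 3. Conversely, {1, 2, 3, 4} is a clique of size 4, and the vertices of any clique must share a bag in every tree decomposition; so some bag has ≥ 4 vertices and tw(G) ≥ 3. Combining the bounds, tw(G) = 3.

3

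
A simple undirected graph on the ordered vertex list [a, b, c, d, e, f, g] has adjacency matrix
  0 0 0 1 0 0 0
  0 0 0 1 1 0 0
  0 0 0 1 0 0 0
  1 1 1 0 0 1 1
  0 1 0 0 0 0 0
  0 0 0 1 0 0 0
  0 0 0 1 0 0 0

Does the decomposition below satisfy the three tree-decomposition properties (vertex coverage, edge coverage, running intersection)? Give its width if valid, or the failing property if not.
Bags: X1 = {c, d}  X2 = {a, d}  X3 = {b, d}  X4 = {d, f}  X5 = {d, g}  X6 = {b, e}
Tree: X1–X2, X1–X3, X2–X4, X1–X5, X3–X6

Vertex coverage: the bags together contain {a, b, c, d, e, f, g}, the full vertex set. Edge coverage: each edge of G has both endpoints in at least one bag. Running intersection: for every vertex, the bags containing it form a connected subtree. All three properties hold, so this is a valid tree decomposition of width max|bag| − 1 = 1, and hence tw(G) ≤ 1.

Yes; width 1.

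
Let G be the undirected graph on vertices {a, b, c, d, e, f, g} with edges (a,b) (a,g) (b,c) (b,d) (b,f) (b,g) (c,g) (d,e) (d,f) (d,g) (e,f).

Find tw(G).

2

A width-2 tree decomposition is:
Bags: B1 = {b, d, g}  B2 = {b, c, g}  B3 = {b, d, f}  B4 = {a, b, g}  B5 = {d, e, f}
Tree: B1–B2, B1–B3, B1–B4, B3–B5
The largest bag has 3 vertices, giving width 2; this decomposition certifies tw(G) ≤ 2. Conversely, {d, e, f} is a clique of size 3, and the vertices of any clique must share a bag in every tree decomposition; so some bag has ≥ 3 vertices and tw(G) ≥ 2. Therefore the treewidth is 2.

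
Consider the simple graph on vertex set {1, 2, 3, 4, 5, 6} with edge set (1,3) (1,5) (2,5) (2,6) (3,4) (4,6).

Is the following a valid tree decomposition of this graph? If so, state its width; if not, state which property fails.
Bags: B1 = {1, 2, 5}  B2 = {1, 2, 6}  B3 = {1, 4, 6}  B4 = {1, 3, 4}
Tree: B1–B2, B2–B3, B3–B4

Yes; width 2.

Every vertex of G appears in some bag (union = {1, 2, 3, 4, 5, 6}); every edge is covered by a bag; and for each vertex v the set of bags containing v is connected in the bag tree. The decomposition is therefore valid. The largest bag has 3 vertices, so the width is 2.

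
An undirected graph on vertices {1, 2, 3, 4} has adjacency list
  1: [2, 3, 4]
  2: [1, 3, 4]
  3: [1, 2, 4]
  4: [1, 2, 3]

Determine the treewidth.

3

A width-3 tree decomposition is:
Bags: B1 = {1, 2, 3, 4}
Tree: (single bag)
With just one bag of size 4, the width is 4 − 1 = 3, so tw(G) ≤ 3. Conversely, {1, 2, 3, 4} is a clique of size 4, and the vertices of any clique must share a bag in every tree decomposition; so some bag has ≥ 4 vertices and tw(G) ≥ 3. Therefore the treewidth is 3.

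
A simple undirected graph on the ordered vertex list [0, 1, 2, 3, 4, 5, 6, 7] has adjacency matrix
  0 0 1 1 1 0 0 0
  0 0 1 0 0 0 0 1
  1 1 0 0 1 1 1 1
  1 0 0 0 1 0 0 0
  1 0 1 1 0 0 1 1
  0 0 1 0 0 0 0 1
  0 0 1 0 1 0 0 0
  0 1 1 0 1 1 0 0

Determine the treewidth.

2

A width-2 tree decomposition is:
Bags: B1 = {2, 4, 7}  B2 = {0, 2, 4}  B3 = {2, 4, 6}  B4 = {1, 2, 7}  B5 = {0, 3, 4}  B6 = {2, 5, 7}
Tree: B1–B2, B1–B3, B1–B4, B2–B5, B1–B6
The largest bag has 3 vertices, giving width 2; this decomposition certifies tw(G) ≤ 2. For the lower bound, the 3 vertices {1, 2, 7} are pairwise adjacent, and any tree decomposition puts a clique entirely inside one bag — forcing width ≥ 2. Combining the bounds, tw(G) = 2.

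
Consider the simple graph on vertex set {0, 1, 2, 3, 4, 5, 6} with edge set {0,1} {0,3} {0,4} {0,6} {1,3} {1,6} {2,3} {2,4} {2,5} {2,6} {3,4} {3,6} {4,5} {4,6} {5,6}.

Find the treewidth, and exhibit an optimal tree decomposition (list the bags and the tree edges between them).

Treewidth 3.
One such decomposition:
Bags: B1 = {0, 3, 4, 6}  B2 = {0, 1, 3, 6}  B3 = {2, 3, 4, 6}  B4 = {2, 4, 5, 6}
Tree: B1–B2, B1–B3, B3–B4

Every bag has size at most 4, so the width is 4 − 1 = 3 and tw(G) ≤ 3. Conversely, {0, 1, 3, 6} is a clique of size 4, and the vertices of any clique must share a bag in every tree decomposition; so some bag has ≥ 4 vertices and tw(G) ≥ 3. The upper and lower bounds meet at 3, so that is the treewidth.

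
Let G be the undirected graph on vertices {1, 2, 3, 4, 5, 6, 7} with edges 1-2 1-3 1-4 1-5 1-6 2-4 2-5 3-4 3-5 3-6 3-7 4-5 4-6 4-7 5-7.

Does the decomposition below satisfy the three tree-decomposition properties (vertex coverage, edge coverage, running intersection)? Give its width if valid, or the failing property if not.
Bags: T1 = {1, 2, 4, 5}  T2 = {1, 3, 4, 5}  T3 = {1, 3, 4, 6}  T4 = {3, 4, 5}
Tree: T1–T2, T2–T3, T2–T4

A tree decomposition must satisfy three properties: every vertex lies in some bag; for every edge, both endpoints lie together in some bag; and for every vertex, the bags containing it form a connected subtree. Here vertex 7 appears in no bag, so the decomposition is invalid.

No — vertex 7 appears in no bag.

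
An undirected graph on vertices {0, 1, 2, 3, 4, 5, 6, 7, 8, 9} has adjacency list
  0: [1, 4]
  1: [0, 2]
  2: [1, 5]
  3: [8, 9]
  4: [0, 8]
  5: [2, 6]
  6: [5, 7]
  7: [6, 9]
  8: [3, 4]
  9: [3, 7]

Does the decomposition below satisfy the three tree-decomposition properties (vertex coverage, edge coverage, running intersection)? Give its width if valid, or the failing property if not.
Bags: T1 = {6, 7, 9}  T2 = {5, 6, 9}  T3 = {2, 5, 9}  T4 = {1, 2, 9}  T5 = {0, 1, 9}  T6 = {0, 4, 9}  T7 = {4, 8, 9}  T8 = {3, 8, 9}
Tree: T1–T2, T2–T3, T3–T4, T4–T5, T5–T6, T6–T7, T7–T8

Yes; width 2.

Every vertex of G appears in some bag (union = {0, 1, 2, 3, 4, 5, 6, 7, 8, 9}); every edge is covered by a bag; and for each vertex v the set of bags containing v is connected in the bag tree. The decomposition is therefore valid. The largest bag has 3 vertices, so the width is 2.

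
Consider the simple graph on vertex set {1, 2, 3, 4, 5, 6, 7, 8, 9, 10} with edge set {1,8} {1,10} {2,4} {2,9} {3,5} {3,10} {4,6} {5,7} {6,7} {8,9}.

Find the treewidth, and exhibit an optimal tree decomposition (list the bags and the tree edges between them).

The largest bag has 3 vertices, giving width 2; this decomposition certifies tw(G) ≤ 2. For the lower bound, G contains the cycle 1–8–9–2–4–6–7–5–3–10–1, so G is not a forest; only forests have treewidth ≤ 1, hence tw(G) ≥ 2. Therefore the treewidth is 2.

Treewidth 2.
One such decomposition:
Bags: B1 = {1, 8, 9}  B2 = {1, 2, 9}  B3 = {1, 2, 4}  B4 = {1, 4, 6}  B5 = {1, 6, 7}  B6 = {1, 5, 7}  B7 = {1, 3, 5}  B8 = {1, 3, 10}
Tree: B1–B2, B2–B3, B3–B4, B4–B5, B5–B6, B6–B7, B7–B8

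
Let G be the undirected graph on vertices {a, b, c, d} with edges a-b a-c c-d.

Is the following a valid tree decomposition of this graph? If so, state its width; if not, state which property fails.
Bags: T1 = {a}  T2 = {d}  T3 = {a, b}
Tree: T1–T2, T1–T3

No — vertex c appears in no bag.

A tree decomposition must satisfy three properties: every vertex lies in some bag; for every edge, both endpoints lie together in some bag; and for every vertex, the bags containing it form a connected subtree. Here vertex c appears in no bag, so the decomposition is invalid.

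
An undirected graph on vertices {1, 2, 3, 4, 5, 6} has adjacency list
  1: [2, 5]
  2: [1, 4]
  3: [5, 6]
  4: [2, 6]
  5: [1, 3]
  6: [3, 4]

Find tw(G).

2

A width-2 tree decomposition is:
Bags: B1 = {2, 4, 6}  B2 = {2, 3, 6}  B3 = {2, 3, 5}  B4 = {1, 2, 5}
Tree: B1–B2, B2–B3, B3–B4
Each bag holds 3 vertices, so the decomposition has width 2, which upper-bounds the treewidth. For the lower bound, G contains the cycle 2–4–6–3–5–1–2, so G is not a forest; only forests have treewidth ≤ 1, hence tw(G) ≥ 2. The upper and lower bounds meet at 2, so that is the treewidth.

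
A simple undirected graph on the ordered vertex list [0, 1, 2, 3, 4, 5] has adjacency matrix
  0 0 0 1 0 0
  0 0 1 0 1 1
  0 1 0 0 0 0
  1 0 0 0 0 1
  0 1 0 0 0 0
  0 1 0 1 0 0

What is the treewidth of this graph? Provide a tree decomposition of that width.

Every bag has size at most 2, so the width is 2 − 1 = 1 and tw(G) ≤ 1. Any graph with an edge has treewidth ≥ 1, and G has the edge 1–5. Combining the bounds, tw(G) = 1.

Treewidth 1.
Bags: B1 = {1, 5}  B2 = {3, 5}  B3 = {1, 4}  B4 = {1, 2}  B5 = {0, 3}
Tree: B1–B2, B1–B3, B3–B4, B2–B5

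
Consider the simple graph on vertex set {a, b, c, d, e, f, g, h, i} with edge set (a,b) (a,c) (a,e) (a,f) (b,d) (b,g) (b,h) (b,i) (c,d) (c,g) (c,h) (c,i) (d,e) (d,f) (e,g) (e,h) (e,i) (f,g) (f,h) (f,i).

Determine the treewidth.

4

A width-4 tree decomposition is:
Bags: B1 = {b, c, e, f, h}  B2 = {b, c, d, e, f}  B3 = {a, b, c, e, f}  B4 = {b, c, e, f, g}  B5 = {b, c, e, f, i}
Tree: B1–B2, B2–B3, B3–B4, B4–B5
The largest bag has 5 vertices, giving width 4; this decomposition certifies tw(G) ≤ 4. For the lower bound: the 5 vertex sets {c,h}, {b,d}, {a,f}, {e}, {g} are disjoint, each induces a connected subgraph, and every pair is joined by at least one edge of G. Contracting each set to a single vertex therefore yields K_{5} as a minor, and since treewidth is minor-monotone, tw(G) ≥ tw(K_{5}) = 4. Combining the bounds, tw(G) = 4.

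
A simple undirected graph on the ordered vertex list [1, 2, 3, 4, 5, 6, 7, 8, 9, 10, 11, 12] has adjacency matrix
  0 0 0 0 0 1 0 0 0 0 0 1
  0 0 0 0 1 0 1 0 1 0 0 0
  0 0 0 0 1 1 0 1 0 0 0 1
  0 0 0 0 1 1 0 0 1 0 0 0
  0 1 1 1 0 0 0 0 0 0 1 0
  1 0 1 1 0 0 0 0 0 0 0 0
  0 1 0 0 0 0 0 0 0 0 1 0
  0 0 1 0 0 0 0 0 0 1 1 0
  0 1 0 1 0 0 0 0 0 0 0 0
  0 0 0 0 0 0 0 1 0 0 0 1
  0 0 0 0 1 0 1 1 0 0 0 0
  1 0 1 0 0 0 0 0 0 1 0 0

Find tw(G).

A width-3 tree decomposition is:
Bags: B1 = {1, 8, 10, 12}  B2 = {1, 3, 8, 12}  B3 = {1, 3, 6, 8}  B4 = {3, 6, 8, 11}  B5 = {3, 5, 6, 11}  B6 = {4, 5, 6, 11}  B7 = {4, 5, 7, 11}  B8 = {2, 4, 5, 7}  B9 = {2, 4, 7, 9}
Tree: B1–B2, B2–B3, B3–B4, B4–B5, B5–B6, B6–B7, B7–B8, B8–B9
The largest bag has 4 vertices, giving width 3; this decomposition certifies tw(G) ≤ 3. For the lower bound: the 4 vertex sets {1,10,12}, {8}, {3}, {4,5,6,11} are disjoint, each induces a connected subgraph, and every pair is joined by at least one edge of G. Contracting each set to a single vertex therefore yields K_{4} as a minor, and since treewidth is minor-monotone, tw(G) ≥ tw(K_{4}) = 3. The upper and lower bounds meet at 3, so that is the treewidth.

3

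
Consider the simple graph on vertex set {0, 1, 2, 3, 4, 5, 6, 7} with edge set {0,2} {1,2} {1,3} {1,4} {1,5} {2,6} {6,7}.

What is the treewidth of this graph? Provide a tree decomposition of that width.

Treewidth 1.
One optimal decomposition is:
Bags: B1 = {2, 6}  B2 = {1, 2}  B3 = {1, 5}  B4 = {1, 3}  B5 = {1, 4}  B6 = {6, 7}  B7 = {0, 2}
Tree: B1–B2, B2–B3, B3–B4, B4–B5, B1–B6, B1–B7

Each bag holds 2 vertices, so the decomposition has width 1, which upper-bounds the treewidth. Since G has at least one edge (e.g. 6–2), it is not an edgeless graph, so tw(G) ≥ 1. The upper and lower bounds meet at 1, so that is the treewidth.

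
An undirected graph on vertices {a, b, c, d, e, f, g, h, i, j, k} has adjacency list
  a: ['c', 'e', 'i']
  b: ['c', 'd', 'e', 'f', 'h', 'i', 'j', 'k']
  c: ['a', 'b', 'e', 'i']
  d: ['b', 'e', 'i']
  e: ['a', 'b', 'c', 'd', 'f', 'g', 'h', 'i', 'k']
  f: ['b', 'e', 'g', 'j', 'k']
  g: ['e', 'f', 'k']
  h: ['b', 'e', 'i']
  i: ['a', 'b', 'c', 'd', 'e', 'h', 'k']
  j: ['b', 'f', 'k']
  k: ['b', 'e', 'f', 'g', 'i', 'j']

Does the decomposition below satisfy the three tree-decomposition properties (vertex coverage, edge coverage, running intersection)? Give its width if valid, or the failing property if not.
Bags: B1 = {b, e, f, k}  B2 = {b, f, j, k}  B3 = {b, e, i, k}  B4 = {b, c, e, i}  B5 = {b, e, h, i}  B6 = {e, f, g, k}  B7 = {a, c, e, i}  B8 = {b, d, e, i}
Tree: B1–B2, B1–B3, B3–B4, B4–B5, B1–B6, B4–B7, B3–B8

Yes; width 3.

Checking the three conditions: (i) the bags cover all of {a, b, c, d, e, f, g, h, i, j, k}; (ii) for each edge, some bag contains both endpoints; (iii) the bags containing any fixed vertex form a subtree. All hold, so the decomposition is valid with width 4 − 1 = 3.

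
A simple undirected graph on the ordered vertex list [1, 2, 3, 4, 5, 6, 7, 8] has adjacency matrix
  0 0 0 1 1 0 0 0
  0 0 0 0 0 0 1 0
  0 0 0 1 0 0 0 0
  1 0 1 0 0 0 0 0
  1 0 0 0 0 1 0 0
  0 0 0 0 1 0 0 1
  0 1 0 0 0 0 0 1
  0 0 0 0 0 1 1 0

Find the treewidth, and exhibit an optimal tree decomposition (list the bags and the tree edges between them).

Treewidth 1.
One optimal decomposition is:
Bags: B1 = {3, 4}  B2 = {1, 4}  B3 = {1, 5}  B4 = {5, 6}  B5 = {6, 8}  B6 = {7, 8}  B7 = {2, 7}
Tree: B1–B2, B2–B3, B3–B4, B4–B5, B5–B6, B6–B7

The largest bag has 2 vertices, giving width 1; this decomposition certifies tw(G) ≤ 1. Since G has at least one edge (e.g. 3–4), it is not an edgeless graph, so tw(G) ≥ 1. The upper and lower bounds meet at 1, so that is the treewidth.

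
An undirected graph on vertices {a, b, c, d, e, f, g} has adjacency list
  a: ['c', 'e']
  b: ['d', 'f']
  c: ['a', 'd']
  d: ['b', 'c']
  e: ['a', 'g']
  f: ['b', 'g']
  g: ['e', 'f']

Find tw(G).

2

A width-2 tree decomposition is:
Bags: B1 = {b, d, f}  B2 = {c, d, f}  B3 = {a, c, f}  B4 = {a, e, f}  B5 = {e, f, g}
Tree: B1–B2, B2–B3, B3–B4, B4–B5
The largest bag has 3 vertices, giving width 2; this decomposition certifies tw(G) ≤ 2. For the lower bound, G contains the cycle f–b–d–c–a–e–g–f, so G is not a forest; only forests have treewidth ≤ 1, hence tw(G) ≥ 2. Combining the bounds, tw(G) = 2.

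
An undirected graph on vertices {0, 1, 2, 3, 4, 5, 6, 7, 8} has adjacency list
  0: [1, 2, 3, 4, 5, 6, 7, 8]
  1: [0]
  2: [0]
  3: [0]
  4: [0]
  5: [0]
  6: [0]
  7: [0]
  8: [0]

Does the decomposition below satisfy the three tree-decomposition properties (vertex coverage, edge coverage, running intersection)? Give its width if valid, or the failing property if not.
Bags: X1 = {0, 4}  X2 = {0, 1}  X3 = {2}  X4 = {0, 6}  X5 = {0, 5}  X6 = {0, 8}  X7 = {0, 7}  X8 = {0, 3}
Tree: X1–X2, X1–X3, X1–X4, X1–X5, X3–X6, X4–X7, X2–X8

No — edge (0,2) lies in no bag.

A tree decomposition must satisfy three properties: every vertex lies in some bag; for every edge, both endpoints lie together in some bag; and for every vertex, the bags containing it form a connected subtree. Here edge (0,2) lies in no bag, so the decomposition is invalid.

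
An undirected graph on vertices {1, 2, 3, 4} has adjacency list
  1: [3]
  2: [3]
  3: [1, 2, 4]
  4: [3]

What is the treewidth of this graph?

1

A width-1 tree decomposition is:
Bags: B1 = {1, 3}  B2 = {2, 3}  B3 = {3, 4}
Tree: B1–B2, B1–B3
Each bag holds 2 vertices, so the decomposition has width 1, which upper-bounds the treewidth. Any graph with an edge has treewidth ≥ 1, and G has the edge 3–1. Combining the bounds, tw(G) = 1.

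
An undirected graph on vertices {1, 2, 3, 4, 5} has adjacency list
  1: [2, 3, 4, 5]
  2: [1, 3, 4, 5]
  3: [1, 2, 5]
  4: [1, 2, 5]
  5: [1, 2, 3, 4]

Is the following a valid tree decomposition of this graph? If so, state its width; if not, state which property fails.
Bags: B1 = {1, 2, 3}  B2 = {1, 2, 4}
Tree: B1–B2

A tree decomposition must satisfy three properties: every vertex lies in some bag; for every edge, both endpoints lie together in some bag; and for every vertex, the bags containing it form a connected subtree. Here vertex 5 appears in no bag, so the decomposition is invalid.

No — vertex 5 appears in no bag.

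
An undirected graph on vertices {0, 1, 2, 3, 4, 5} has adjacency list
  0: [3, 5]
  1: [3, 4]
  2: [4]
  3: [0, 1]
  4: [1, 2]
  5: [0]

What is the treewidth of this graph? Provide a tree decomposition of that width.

The largest bag has 2 vertices, giving width 1; this decomposition certifies tw(G) ≤ 1. Any graph with an edge has treewidth ≥ 1, and G has the edge 2–4. Therefore the treewidth is 1.

Treewidth 1.
Bags: B1 = {2, 4}  B2 = {1, 4}  B3 = {1, 3}  B4 = {0, 3}  B5 = {0, 5}
Tree: B1–B2, B2–B3, B3–B4, B4–B5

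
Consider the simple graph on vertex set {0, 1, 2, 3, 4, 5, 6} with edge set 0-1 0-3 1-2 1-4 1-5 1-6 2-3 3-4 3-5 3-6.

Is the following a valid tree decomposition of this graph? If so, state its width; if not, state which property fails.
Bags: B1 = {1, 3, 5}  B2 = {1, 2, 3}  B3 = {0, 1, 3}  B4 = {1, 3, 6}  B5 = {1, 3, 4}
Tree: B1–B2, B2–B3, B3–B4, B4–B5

Yes; width 2.

Checking the three conditions: (i) the bags cover all of {0, 1, 2, 3, 4, 5, 6}; (ii) for each edge, some bag contains both endpoints; (iii) the bags containing any fixed vertex form a subtree. All hold, so the decomposition is valid with width 3 − 1 = 2.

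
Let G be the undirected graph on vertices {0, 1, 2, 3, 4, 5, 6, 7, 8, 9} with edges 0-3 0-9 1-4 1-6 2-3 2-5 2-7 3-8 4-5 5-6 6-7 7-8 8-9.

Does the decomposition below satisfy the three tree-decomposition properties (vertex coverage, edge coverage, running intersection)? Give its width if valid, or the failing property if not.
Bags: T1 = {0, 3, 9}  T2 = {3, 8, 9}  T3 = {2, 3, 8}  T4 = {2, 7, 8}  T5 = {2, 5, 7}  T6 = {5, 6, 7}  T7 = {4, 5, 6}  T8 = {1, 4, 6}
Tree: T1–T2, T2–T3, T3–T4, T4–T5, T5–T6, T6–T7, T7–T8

Yes; width 2.

Every vertex of G appears in some bag (union = {0, 1, 2, 3, 4, 5, 6, 7, 8, 9}); every edge is covered by a bag; and for each vertex v the set of bags containing v is connected in the bag tree. The decomposition is therefore valid. The largest bag has 3 vertices, so the width is 2.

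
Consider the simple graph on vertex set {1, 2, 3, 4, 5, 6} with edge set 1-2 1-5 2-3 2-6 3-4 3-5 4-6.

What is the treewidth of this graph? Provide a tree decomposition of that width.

Each bag holds 3 vertices, so the decomposition has width 2, which upper-bounds the treewidth. For the lower bound, G contains the cycle 6–4–3–2–6, so G is not a forest; only forests have treewidth ≤ 1, hence tw(G) ≥ 2. Combining the bounds, tw(G) = 2.

Treewidth 2.
One such decomposition:
Bags: B1 = {2, 4, 6}  B2 = {2, 3, 4}  B3 = {1, 2, 3}  B4 = {1, 3, 5}
Tree: B1–B2, B2–B3, B3–B4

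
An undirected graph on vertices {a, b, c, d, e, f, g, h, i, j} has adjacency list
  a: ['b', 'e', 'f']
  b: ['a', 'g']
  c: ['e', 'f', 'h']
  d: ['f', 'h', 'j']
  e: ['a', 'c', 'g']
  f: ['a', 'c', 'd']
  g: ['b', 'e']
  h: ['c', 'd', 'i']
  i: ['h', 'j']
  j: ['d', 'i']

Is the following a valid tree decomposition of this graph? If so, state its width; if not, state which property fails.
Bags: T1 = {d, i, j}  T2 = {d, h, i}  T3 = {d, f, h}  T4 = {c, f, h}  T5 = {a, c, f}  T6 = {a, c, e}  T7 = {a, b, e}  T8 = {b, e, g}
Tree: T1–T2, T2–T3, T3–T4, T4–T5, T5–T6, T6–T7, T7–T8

Vertex coverage: the bags together contain {a, b, c, d, e, f, g, h, i, j}, the full vertex set. Edge coverage: each edge of G has both endpoints in at least one bag. Running intersection: for every vertex, the bags containing it form a connected subtree. All three properties hold, so this is a valid tree decomposition of width max|bag| − 1 = 2, and hence tw(G) ≤ 2.

Yes; width 2.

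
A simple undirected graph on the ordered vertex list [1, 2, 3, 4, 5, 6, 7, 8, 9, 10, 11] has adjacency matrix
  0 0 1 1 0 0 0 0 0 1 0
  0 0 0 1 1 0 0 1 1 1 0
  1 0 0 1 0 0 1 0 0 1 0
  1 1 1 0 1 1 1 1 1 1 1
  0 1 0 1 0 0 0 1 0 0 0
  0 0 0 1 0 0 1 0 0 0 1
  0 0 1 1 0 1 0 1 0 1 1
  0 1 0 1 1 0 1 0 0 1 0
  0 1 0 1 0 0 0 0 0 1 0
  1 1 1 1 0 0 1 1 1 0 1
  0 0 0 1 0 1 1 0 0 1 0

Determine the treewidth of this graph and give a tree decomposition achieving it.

Each bag holds 4 vertices, so the decomposition has width 3, which upper-bounds the treewidth. Conversely, {1, 3, 4, 10} is a clique of size 4, and the vertices of any clique must share a bag in every tree decomposition; so some bag has ≥ 4 vertices and tw(G) ≥ 3. Therefore the treewidth is 3.

Treewidth 3.
Bags: B1 = {4, 7, 8, 10}  B2 = {3, 4, 7, 10}  B3 = {2, 4, 8, 10}  B4 = {1, 3, 4, 10}  B5 = {4, 7, 10, 11}  B6 = {2, 4, 5, 8}  B7 = {2, 4, 9, 10}  B8 = {4, 6, 7, 11}
Tree: B1–B2, B1–B3, B2–B4, B2–B5, B3–B6, B3–B7, B5–B8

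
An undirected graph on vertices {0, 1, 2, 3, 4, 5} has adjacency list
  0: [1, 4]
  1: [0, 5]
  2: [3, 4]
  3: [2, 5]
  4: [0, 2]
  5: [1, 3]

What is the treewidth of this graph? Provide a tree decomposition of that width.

Every bag has size at most 3, so the width is 3 − 1 = 2 and tw(G) ≤ 2. Since 5–1–0–4–2–3–5 is a cycle in G, G is not acyclic. Forests are exactly the graphs of treewidth ≤ 1, so tw(G) ≥ 2. The upper and lower bounds meet at 2, so that is the treewidth.

Treewidth 2.
Bags: B1 = {0, 1, 5}  B2 = {0, 4, 5}  B3 = {2, 4, 5}  B4 = {2, 3, 5}
Tree: B1–B2, B2–B3, B3–B4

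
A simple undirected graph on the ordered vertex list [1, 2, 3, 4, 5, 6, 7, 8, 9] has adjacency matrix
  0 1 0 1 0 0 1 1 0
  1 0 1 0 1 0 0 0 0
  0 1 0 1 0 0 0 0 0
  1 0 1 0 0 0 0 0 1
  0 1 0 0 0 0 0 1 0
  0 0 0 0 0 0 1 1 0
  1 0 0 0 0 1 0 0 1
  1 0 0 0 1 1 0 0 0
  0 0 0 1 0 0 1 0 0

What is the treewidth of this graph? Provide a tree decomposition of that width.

Treewidth 3.
One optimal decomposition is:
Bags: B1 = {2, 3, 4, 5}  B2 = {1, 2, 4, 5}  B3 = {1, 4, 5, 8}  B4 = {1, 4, 8, 9}  B5 = {1, 7, 8, 9}  B6 = {6, 7, 8, 9}
Tree: B1–B2, B2–B3, B3–B4, B4–B5, B5–B6

Every bag has size at most 4, so the width is 4 − 1 = 3 and tw(G) ≤ 3. For the lower bound: the 4 vertex sets {2,3,5}, {4}, {1}, {6,7,8,9} are disjoint, each induces a connected subgraph, and every pair is joined by at least one edge of G. Contracting each set to a single vertex therefore yields K_{4} as a minor, and since treewidth is minor-monotone, tw(G) ≥ tw(K_{4}) = 3. Therefore the treewidth is 3.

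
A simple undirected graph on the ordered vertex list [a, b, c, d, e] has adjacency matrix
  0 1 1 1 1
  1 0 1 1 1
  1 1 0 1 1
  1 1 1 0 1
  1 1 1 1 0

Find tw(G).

4

A width-4 tree decomposition is:
Bags: B1 = {a, b, c, d, e}
Tree: (single bag)
With just one bag of size 5, the width is 5 − 1 = 4, so tw(G) ≤ 4. Conversely, {a, b, c, d, e} is a clique of size 5, and the vertices of any clique must share a bag in every tree decomposition; so some bag has ≥ 5 vertices and tw(G) ≥ 4. Combining the bounds, tw(G) = 4.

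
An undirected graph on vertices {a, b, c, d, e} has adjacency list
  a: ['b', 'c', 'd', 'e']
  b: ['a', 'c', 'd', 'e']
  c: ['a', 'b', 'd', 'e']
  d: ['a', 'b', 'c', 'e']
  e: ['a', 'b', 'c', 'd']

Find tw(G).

4

A width-4 tree decomposition is:
Bags: B1 = {a, b, c, d, e}
Tree: (single bag)
A single bag containing all 5 vertices is trivially a valid decomposition of width 4. For the lower bound, the 5 vertices {a, b, c, d, e} are pairwise adjacent, and any tree decomposition puts a clique entirely inside one bag — forcing width ≥ 4. Hence tw(G) = 4 exactly.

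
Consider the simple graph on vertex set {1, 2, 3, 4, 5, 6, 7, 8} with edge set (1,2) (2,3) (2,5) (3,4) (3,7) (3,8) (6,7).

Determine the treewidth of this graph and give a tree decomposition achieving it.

The largest bag has 2 vertices, giving width 1; this decomposition certifies tw(G) ≤ 1. Since G has at least one edge (e.g. 4–3), it is not an edgeless graph, so tw(G) ≥ 1. Therefore the treewidth is 1.

Treewidth 1.
One optimal decomposition is:
Bags: B1 = {3, 4}  B2 = {2, 3}  B3 = {2, 5}  B4 = {3, 7}  B5 = {6, 7}  B6 = {3, 8}  B7 = {1, 2}
Tree: B1–B2, B2–B3, B1–B4, B4–B5, B2–B6, B3–B7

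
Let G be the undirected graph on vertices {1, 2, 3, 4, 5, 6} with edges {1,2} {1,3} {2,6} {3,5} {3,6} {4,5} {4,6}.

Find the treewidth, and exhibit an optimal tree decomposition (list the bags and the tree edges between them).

The largest bag has 3 vertices, giving width 2; this decomposition certifies tw(G) ≤ 2. Since 2–1–3–6–2 is a cycle in G, G is not acyclic. Forests are exactly the graphs of treewidth ≤ 1, so tw(G) ≥ 2. The upper and lower bounds meet at 2, so that is the treewidth.

Treewidth 2.
One optimal decomposition is:
Bags: B1 = {1, 2, 6}  B2 = {1, 3, 6}  B3 = {3, 4, 6}  B4 = {3, 4, 5}
Tree: B1–B2, B2–B3, B3–B4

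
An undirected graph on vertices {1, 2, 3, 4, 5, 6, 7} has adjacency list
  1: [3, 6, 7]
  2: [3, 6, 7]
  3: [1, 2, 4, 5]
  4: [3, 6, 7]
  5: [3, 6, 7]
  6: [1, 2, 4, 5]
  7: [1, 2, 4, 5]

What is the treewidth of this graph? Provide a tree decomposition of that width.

Every bag has size at most 4, so the width is 4 − 1 = 3 and tw(G) ≤ 3. For the lower bound: the 4 vertex sets {2,3}, {1,7}, {6}, {4} are disjoint, each induces a connected subgraph, and every pair is joined by at least one edge of G. Contracting each set to a single vertex therefore yields K_{4} as a minor, and since treewidth is minor-monotone, tw(G) ≥ tw(K_{4}) = 3. Therefore the treewidth is 3.

Treewidth 3.
One such decomposition:
Bags: B1 = {2, 3, 6, 7}  B2 = {1, 3, 6, 7}  B3 = {3, 4, 6, 7}  B4 = {3, 5, 6, 7}
Tree: B1–B2, B2–B3, B3–B4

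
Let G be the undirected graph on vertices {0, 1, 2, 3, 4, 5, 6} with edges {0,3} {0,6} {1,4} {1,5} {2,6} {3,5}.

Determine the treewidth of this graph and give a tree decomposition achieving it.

Every bag has size at most 2, so the width is 2 − 1 = 1 and tw(G) ≤ 1. G has an edge, so its treewidth is at least 1. Combining the bounds, tw(G) = 1.

Treewidth 1.
One such decomposition:
Bags: B1 = {1, 4}  B2 = {1, 5}  B3 = {3, 5}  B4 = {0, 3}  B5 = {0, 6}  B6 = {2, 6}
Tree: B1–B2, B2–B3, B3–B4, B4–B5, B5–B6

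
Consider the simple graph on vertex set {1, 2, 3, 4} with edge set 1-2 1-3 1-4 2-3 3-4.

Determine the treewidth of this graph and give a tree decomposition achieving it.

Treewidth 2.
One such decomposition:
Bags: B1 = {1, 3, 4}  B2 = {1, 2, 3}
Tree: B1–B2

The largest bag has 3 vertices, giving width 2; this decomposition certifies tw(G) ≤ 2. On the other hand G contains the 3-clique {1, 2, 3}. A clique must lie in a single bag of any decomposition, so no decomposition can have width below 2. Hence tw(G) = 2 exactly.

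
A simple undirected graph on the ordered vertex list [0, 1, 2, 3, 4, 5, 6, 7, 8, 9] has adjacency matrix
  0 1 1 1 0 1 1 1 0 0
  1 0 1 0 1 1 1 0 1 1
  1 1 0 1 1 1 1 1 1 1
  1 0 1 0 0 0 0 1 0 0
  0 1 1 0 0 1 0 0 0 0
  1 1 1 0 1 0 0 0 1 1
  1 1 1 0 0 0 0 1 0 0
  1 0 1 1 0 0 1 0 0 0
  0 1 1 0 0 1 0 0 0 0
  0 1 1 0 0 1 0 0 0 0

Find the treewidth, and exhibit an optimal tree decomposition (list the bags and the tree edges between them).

Each bag holds 4 vertices, so the decomposition has width 3, which upper-bounds the treewidth. Conversely, {0, 1, 2, 5} is a clique of size 4, and the vertices of any clique must share a bag in every tree decomposition; so some bag has ≥ 4 vertices and tw(G) ≥ 3. Therefore the treewidth is 3.

Treewidth 3.
One such decomposition:
Bags: B1 = {0, 1, 2, 5}  B2 = {0, 1, 2, 6}  B3 = {1, 2, 4, 5}  B4 = {1, 2, 5, 9}  B5 = {0, 2, 6, 7}  B6 = {1, 2, 5, 8}  B7 = {0, 2, 3, 7}
Tree: B1–B2, B1–B3, B1–B4, B2–B5, B3–B6, B5–B7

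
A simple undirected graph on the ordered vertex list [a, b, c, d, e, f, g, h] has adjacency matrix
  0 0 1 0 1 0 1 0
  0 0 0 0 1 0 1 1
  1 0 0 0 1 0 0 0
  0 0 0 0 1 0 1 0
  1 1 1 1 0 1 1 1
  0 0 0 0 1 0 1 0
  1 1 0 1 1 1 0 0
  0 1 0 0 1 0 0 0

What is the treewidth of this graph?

2

A width-2 tree decomposition is:
Bags: B1 = {e, f, g}  B2 = {b, e, g}  B3 = {b, e, h}  B4 = {d, e, g}  B5 = {a, e, g}  B6 = {a, c, e}
Tree: B1–B2, B2–B3, B1–B4, B1–B5, B5–B6
Each bag holds 3 vertices, so the decomposition has width 2, which upper-bounds the treewidth. On the other hand G contains the 3-clique {d, e, g}. A clique must lie in a single bag of any decomposition, so no decomposition can have width below 2. Hence tw(G) = 2 exactly.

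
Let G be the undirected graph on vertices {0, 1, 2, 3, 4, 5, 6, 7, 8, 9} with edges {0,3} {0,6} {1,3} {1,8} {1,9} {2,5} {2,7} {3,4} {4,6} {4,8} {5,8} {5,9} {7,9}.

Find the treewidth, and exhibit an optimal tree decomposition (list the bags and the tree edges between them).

Treewidth 2.
One optimal decomposition is:
Bags: B1 = {2, 7, 9}  B2 = {2, 5, 9}  B3 = {1, 5, 9}  B4 = {1, 5, 8}  B5 = {1, 3, 8}  B6 = {3, 4, 8}  B7 = {0, 3, 4}  B8 = {0, 4, 6}
Tree: B1–B2, B2–B3, B3–B4, B4–B5, B5–B6, B6–B7, B7–B8

The largest bag has 3 vertices, giving width 2; this decomposition certifies tw(G) ≤ 2. For the lower bound, G contains the cycle 7–2–5–9–7, so G is not a forest; only forests have treewidth ≤ 1, hence tw(G) ≥ 2. The upper and lower bounds meet at 2, so that is the treewidth.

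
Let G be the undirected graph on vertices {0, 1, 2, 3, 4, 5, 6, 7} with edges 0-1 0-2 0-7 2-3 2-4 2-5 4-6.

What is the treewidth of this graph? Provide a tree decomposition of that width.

Each bag holds 2 vertices, so the decomposition has width 1, which upper-bounds the treewidth. Any graph with an edge has treewidth ≥ 1, and G has the edge 2–4. The upper and lower bounds meet at 1, so that is the treewidth.

Treewidth 1.
Bags: B1 = {2, 4}  B2 = {2, 3}  B3 = {0, 2}  B4 = {0, 1}  B5 = {0, 7}  B6 = {2, 5}  B7 = {4, 6}
Tree: B1–B2, B1–B3, B3–B4, B4–B5, B3–B6, B1–B7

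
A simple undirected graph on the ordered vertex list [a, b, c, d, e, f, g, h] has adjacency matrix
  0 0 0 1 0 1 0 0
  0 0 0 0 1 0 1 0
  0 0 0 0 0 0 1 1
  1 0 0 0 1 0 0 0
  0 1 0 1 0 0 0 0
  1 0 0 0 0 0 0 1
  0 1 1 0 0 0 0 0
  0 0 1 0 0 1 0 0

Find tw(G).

2

A width-2 tree decomposition is:
Bags: B1 = {b, c, g}  B2 = {b, c, h}  B3 = {b, f, h}  B4 = {a, b, f}  B5 = {a, b, d}  B6 = {b, d, e}
Tree: B1–B2, B2–B3, B3–B4, B4–B5, B5–B6
The largest bag has 3 vertices, giving width 2; this decomposition certifies tw(G) ≤ 2. Since b–g–c–h–f–a–d–e–b is a cycle in G, G is not acyclic. Forests are exactly the graphs of treewidth ≤ 1, so tw(G) ≥ 2. The upper and lower bounds meet at 2, so that is the treewidth.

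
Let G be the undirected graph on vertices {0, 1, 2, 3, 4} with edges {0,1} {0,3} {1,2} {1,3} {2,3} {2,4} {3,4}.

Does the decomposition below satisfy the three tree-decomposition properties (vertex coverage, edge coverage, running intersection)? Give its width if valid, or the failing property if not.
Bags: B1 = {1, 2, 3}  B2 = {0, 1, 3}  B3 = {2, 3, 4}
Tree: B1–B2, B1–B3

Every vertex of G appears in some bag (union = {0, 1, 2, 3, 4}); every edge is covered by a bag; and for each vertex v the set of bags containing v is connected in the bag tree. The decomposition is therefore valid. The largest bag has 3 vertices, so the width is 2.

Yes; width 2.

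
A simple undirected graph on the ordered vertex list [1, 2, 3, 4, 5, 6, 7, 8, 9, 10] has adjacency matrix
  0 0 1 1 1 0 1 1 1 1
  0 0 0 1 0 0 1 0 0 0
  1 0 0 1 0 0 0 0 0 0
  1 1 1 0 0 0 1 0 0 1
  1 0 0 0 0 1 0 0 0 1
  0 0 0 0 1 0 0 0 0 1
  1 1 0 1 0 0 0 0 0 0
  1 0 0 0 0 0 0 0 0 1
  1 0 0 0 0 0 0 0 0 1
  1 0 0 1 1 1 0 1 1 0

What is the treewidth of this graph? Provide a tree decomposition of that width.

Treewidth 2.
Bags: B1 = {1, 8, 10}  B2 = {1, 4, 10}  B3 = {1, 4, 7}  B4 = {1, 5, 10}  B5 = {2, 4, 7}  B6 = {1, 9, 10}  B7 = {1, 3, 4}  B8 = {5, 6, 10}
Tree: B1–B2, B2–B3, B1–B4, B3–B5, B2–B6, B3–B7, B4–B8

Each bag holds 3 vertices, so the decomposition has width 2, which upper-bounds the treewidth. For the lower bound, the 3 vertices {1, 8, 10} are pairwise adjacent, and any tree decomposition puts a clique entirely inside one bag — forcing width ≥ 2. Combining the bounds, tw(G) = 2.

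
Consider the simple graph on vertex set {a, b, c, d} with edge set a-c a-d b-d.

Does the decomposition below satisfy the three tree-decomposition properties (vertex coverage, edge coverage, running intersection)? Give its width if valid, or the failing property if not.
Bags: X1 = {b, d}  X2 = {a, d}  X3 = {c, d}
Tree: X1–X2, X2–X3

No — edge (a,c) lies in no bag.

A tree decomposition must satisfy three properties: every vertex lies in some bag; for every edge, both endpoints lie together in some bag; and for every vertex, the bags containing it form a connected subtree. Here edge (a,c) lies in no bag, so the decomposition is invalid.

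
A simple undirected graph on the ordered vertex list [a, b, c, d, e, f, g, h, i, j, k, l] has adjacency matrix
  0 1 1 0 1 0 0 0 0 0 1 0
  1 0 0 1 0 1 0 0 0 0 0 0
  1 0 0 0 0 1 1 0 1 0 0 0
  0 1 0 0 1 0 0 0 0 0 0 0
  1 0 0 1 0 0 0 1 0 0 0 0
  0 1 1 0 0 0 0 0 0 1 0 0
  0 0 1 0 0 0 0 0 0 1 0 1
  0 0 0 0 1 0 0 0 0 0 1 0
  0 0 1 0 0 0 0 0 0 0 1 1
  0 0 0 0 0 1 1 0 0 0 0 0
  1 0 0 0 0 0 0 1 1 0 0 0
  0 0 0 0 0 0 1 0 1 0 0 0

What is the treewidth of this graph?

A width-3 tree decomposition is:
Bags: B1 = {g, i, j, l}  B2 = {c, g, i, j}  B3 = {c, f, i, j}  B4 = {c, f, i, k}  B5 = {a, c, f, k}  B6 = {a, b, f, k}  B7 = {a, b, h, k}  B8 = {a, b, e, h}  B9 = {b, d, e, h}
Tree: B1–B2, B2–B3, B3–B4, B4–B5, B5–B6, B6–B7, B7–B8, B8–B9
Every bag has size at most 4, so the width is 4 − 1 = 3 and tw(G) ≤ 3. For the lower bound: the 4 vertex sets {g,j,l}, {i}, {c}, {a,b,f,k} are disjoint, each induces a connected subgraph, and every pair is joined by at least one edge of G. Contracting each set to a single vertex therefore yields K_{4} as a minor, and since treewidth is minor-monotone, tw(G) ≥ tw(K_{4}) = 3. Therefore the treewidth is 3.

3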